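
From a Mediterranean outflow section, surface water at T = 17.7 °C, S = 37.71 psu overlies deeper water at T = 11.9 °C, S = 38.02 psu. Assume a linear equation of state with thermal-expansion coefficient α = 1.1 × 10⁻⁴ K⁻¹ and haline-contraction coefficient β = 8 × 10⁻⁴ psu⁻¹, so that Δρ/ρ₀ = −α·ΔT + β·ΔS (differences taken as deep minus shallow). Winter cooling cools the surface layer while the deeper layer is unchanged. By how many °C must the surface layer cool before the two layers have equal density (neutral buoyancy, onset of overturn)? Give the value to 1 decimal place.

Neutral buoyancy requires Δρ = 0, i.e. −α(T_deep − T_surf′) + β(S_deep − S_surf) = 0.
T_surf′ = T_deep − (β/α)·ΔS = 11.9 − (8 × 10⁻⁴/1.1 × 10⁻⁴)·(+0.31) = 9.645 °C.
Cooling required: 17.7 − (9.645) = 8.055 °C.

8.1 °C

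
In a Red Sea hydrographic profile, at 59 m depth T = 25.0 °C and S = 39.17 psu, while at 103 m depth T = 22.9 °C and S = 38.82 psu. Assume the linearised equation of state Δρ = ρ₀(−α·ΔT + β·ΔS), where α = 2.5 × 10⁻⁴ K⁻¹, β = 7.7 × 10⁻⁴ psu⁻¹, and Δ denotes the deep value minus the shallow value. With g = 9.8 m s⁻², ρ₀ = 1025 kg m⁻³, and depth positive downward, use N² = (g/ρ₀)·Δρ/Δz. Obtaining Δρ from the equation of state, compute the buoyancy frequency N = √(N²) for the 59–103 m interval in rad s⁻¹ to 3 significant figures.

ΔT = -2.1 K, ΔS = -0.35 psu (deep − shallow).
Δρ/ρ₀ = −αΔT + βΔS = 5.25 × 10⁻⁴ − 2.695 × 10⁻⁴ = 2.555 × 10⁻⁴, so Δρ ≈ 0.2619 kg m⁻³.
N² = (g/ρ₀)·Δρ/Δz = g·(Δρ/ρ₀)/Δz = 9.8 × 2.555 × 10⁻⁴ / 44 = 5.6907 × 10⁻⁵ s⁻².
N = √(5.6907 × 10⁻⁵) = 7.5437 × 10⁻³ rad s⁻¹ ≈ 7.54 × 10⁻³ rad s⁻¹.

7.54 × 10⁻³ rad s⁻¹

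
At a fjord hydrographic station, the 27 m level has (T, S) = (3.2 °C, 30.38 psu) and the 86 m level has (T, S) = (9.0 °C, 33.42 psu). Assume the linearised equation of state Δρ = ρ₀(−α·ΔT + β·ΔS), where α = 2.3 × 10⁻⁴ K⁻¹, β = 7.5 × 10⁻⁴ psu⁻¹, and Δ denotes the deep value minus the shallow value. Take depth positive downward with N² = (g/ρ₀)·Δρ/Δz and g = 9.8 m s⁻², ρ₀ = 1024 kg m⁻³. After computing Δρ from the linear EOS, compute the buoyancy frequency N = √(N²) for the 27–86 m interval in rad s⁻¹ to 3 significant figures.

0.0125 rad s⁻¹

ΔT = +5.8 K, ΔS = +3.04 psu (deep − shallow).
Δρ/ρ₀ = −αΔT + βΔS = -1.334 × 10⁻³ + 2.28 × 10⁻³ = 9.46 × 10⁻⁴, so Δρ ≈ 0.9687 kg m⁻³.
N² = (g/ρ₀)·Δρ/Δz = g·(Δρ/ρ₀)/Δz = 9.8 × 9.46 × 10⁻⁴ / 59 = 1.5713 × 10⁻⁴ s⁻².
N = √(1.5713 × 10⁻⁴) = 0.012535 rad s⁻¹ ≈ 0.0125 rad s⁻¹.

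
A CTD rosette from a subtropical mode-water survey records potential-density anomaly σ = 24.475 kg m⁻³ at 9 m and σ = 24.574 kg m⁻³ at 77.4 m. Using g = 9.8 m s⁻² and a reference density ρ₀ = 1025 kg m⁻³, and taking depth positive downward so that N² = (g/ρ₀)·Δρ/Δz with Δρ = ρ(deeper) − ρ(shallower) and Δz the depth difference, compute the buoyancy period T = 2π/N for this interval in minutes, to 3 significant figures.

28.2 min

Δρ = 1024.574 − 1024.475 = 0.099 kg m⁻³ over Δz = 77.4 − 9 = 68.4 m.
N² = (9.8/1025) × (0.099/68.4) = 1.3838 × 10⁻⁵ s⁻².
N = √(1.3838 × 10⁻⁵) = 3.7199 × 10⁻³ rad s⁻¹, so T = 2π/N = 1.6891 × 10³ s = 28.152 min ≈ 28.2 min.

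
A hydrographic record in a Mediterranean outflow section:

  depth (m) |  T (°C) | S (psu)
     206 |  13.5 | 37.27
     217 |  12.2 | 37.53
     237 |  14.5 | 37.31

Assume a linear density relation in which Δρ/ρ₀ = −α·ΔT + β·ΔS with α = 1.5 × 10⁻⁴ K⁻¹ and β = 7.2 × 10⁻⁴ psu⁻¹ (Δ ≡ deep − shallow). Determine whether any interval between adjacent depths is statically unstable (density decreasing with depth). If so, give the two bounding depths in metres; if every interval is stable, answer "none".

Evaluate Δρ/ρ₀ = −αΔT + βΔS across each adjacent pair:
  206–217 m: −αΔT+βΔS = −(1.5 × 10⁻⁴)(-1.3)+(7.2 × 10⁻⁴)(+0.26) = 3.8 × 10⁻⁴ → stable
  217–237 m: −αΔT+βΔS = −(1.5 × 10⁻⁴)(+2.3)+(7.2 × 10⁻⁴)(-0.22) = -5.0 × 10⁻⁴ → UNSTABLE
The 217–237 m interval has Δρ < 0: lighter water underlies denser water.

217–237 m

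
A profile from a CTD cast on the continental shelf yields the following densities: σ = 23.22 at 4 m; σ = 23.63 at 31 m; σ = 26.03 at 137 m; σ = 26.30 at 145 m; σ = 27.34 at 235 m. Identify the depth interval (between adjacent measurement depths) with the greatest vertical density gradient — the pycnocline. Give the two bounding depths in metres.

Compute the density gradient over each adjacent pair:
  4–31 m: Δρ/Δz = 0.41/27 = 0.015 kg m⁻⁴
  31–137 m: Δρ/Δz = 2.40/106 = 0.023 kg m⁻⁴
  137–145 m: Δρ/Δz = 0.27/8 = 0.034 kg m⁻⁴
  145–235 m: Δρ/Δz = 1.04/90 = 0.012 kg m⁻⁴
The largest gradient is in the 137–145 m interval — the pycnocline.

137–145 m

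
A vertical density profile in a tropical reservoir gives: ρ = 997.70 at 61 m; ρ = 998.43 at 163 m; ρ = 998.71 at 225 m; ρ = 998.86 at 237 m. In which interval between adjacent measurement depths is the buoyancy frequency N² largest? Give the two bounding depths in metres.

225–237 m

Compute the density gradient over each adjacent pair:
  61–163 m: Δρ/Δz = 0.73/102 = 7.2 × 10⁻³ kg m⁻⁴
  163–225 m: Δρ/Δz = 0.28/62 = 4.5 × 10⁻³ kg m⁻⁴
  225–237 m: Δρ/Δz = 0.15/12 = 0.012 kg m⁻⁴
The largest gradient is in the 225–237 m interval — the pycnocline.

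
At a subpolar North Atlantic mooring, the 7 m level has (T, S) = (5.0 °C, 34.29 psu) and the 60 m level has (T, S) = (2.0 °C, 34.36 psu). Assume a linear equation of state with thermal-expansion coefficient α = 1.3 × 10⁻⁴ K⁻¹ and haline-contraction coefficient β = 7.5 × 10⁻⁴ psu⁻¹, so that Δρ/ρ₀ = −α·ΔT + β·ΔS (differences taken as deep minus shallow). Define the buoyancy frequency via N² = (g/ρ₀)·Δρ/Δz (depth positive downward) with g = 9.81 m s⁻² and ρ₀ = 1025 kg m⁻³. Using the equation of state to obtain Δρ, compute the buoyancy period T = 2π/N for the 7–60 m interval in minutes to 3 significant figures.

ΔT = -3.0 K, ΔS = +0.07 psu (deep − shallow).
Δρ/ρ₀ = −αΔT + βΔS = 3.90 × 10⁻⁴ + 5.25 × 10⁻⁵ = 4.425 × 10⁻⁴, so Δρ ≈ 0.4536 kg m⁻³.
N² = (g/ρ₀)·Δρ/Δz = g·(Δρ/ρ₀)/Δz = 9.81 × 4.425 × 10⁻⁴ / 53 = 8.1904 × 10⁻⁵ s⁻².
N = √(8.1904 × 10⁻⁵) = 9.0501 × 10⁻³ rad s⁻¹ → T = 2π/N = 694.27 s = 11.571 min ≈ 11.6 min.

11.6 min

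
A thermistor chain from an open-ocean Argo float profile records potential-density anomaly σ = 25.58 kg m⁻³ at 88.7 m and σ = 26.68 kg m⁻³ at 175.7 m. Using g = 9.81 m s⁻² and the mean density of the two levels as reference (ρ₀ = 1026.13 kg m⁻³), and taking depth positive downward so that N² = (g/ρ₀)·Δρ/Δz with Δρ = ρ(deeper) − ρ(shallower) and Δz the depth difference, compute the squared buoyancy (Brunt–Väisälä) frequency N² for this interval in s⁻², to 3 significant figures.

1.21 × 10⁻⁴ s⁻²

Δρ = 1026.68 − 1025.58 = 1.10 kg m⁻³ over Δz = 175.7 − 88.7 = 87 m.
N² = (9.81/1026.13) × (1.10/87) = 1.2088 × 10⁻⁴ s⁻² ≈ 1.21 × 10⁻⁴ s⁻².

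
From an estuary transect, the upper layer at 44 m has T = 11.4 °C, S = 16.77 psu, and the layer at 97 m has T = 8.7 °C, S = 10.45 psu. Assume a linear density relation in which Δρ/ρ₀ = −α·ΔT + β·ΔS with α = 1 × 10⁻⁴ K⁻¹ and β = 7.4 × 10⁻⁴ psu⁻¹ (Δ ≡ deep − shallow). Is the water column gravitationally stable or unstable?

ΔT = 8.7 − 11.4 = -2.7 K and ΔS = 10.45 − 16.77 = -6.32 psu (deep − shallow).
−αΔT = 2.70 × 10⁻⁴; βΔS = -4.6768 × 10⁻³; sum Δρ/ρ₀ = -4.4068 × 10⁻³.
Δρ/ρ₀ < 0, so Δρ < 0: deeper water is lighter → statically unstable; the column would overturn.

unstable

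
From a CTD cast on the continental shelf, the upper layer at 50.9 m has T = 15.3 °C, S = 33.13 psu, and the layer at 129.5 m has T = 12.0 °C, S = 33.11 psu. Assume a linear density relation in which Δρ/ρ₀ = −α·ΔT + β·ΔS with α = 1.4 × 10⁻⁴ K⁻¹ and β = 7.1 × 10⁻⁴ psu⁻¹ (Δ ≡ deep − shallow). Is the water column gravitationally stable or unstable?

ΔT = 12.0 − 15.3 = -3.3 K and ΔS = 33.11 − 33.13 = -0.02 psu (deep − shallow).
−αΔT = 4.62 × 10⁻⁴; βΔS = -1.42 × 10⁻⁵; sum Δρ/ρ₀ = 4.478 × 10⁻⁴.
Δρ/ρ₀ > 0, so Δρ > 0: deeper water is denser → statically stable.

stable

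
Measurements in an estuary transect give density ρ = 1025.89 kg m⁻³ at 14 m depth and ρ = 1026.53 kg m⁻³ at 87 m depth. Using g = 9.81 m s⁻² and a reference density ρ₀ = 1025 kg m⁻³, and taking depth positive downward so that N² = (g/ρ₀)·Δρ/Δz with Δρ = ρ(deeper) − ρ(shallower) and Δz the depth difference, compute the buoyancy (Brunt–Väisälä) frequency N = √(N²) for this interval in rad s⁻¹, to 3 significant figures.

Δρ = 1026.53 − 1025.89 = 0.64 kg m⁻³ over Δz = 87 − 14 = 73 m.
N² = (9.81/1025) × (0.64/73) = 8.3908 × 10⁻⁵ s⁻².
N = √(8.3908 × 10⁻⁵) = 9.1601 × 10⁻³ rad s⁻¹ ≈ 9.16 × 10⁻³ rad s⁻¹.

9.16 × 10⁻³ rad s⁻¹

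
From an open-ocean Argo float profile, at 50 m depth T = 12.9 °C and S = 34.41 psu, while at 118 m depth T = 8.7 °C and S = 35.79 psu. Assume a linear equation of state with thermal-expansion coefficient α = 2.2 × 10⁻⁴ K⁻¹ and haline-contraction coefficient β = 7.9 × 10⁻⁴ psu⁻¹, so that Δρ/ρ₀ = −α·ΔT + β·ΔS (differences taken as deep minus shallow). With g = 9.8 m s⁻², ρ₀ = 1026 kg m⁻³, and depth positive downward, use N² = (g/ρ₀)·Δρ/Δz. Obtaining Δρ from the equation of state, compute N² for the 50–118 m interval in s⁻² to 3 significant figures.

2.90 × 10⁻⁴ s⁻²

ΔT = -4.2 K, ΔS = +1.38 psu (deep − shallow).
Δρ/ρ₀ = −αΔT + βΔS = 9.24 × 10⁻⁴ + 1.0902 × 10⁻³ = 2.0142 × 10⁻³, so Δρ ≈ 2.067 kg m⁻³.
N² = (g/ρ₀)·Δρ/Δz = g·(Δρ/ρ₀)/Δz = 9.8 × 2.0142 × 10⁻³ / 68 = 2.9028 × 10⁻⁴ s⁻² ≈ 2.90 × 10⁻⁴ s⁻².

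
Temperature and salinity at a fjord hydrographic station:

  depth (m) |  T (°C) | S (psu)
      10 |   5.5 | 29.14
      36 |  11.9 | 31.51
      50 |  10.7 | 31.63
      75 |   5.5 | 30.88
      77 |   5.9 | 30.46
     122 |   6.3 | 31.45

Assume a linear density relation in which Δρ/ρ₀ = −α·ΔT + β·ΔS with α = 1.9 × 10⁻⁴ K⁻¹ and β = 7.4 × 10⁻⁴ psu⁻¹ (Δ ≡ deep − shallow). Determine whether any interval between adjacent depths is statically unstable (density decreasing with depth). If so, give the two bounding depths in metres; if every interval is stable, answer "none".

Evaluate Δρ/ρ₀ = −αΔT + βΔS across each adjacent pair:
  10–36 m: −αΔT+βΔS = −(1.9 × 10⁻⁴)(+6.4)+(7.4 × 10⁻⁴)(+2.37) = 5.4 × 10⁻⁴ → stable
  36–50 m: −αΔT+βΔS = −(1.9 × 10⁻⁴)(-1.2)+(7.4 × 10⁻⁴)(+0.12) = 3.2 × 10⁻⁴ → stable
  50–75 m: −αΔT+βΔS = −(1.9 × 10⁻⁴)(-5.2)+(7.4 × 10⁻⁴)(-0.75) = 4.3 × 10⁻⁴ → stable
  75–77 m: −αΔT+βΔS = −(1.9 × 10⁻⁴)(+0.4)+(7.4 × 10⁻⁴)(-0.42) = -3.9 × 10⁻⁴ → UNSTABLE
  77–122 m: −αΔT+βΔS = −(1.9 × 10⁻⁴)(+0.4)+(7.4 × 10⁻⁴)(+0.99) = 6.6 × 10⁻⁴ → stable
The 75–77 m interval has Δρ < 0: lighter water underlies denser water.

75–77 m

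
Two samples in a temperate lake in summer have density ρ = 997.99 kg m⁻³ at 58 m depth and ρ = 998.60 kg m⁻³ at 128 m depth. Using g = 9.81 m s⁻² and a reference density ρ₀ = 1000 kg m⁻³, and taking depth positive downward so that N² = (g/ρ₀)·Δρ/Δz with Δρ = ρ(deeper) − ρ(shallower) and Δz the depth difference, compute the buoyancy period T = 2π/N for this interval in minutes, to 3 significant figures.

11.3 min

Δρ = 998.60 − 997.99 = 0.61 kg m⁻³ over Δz = 128 − 58 = 70 m.
N² = (9.81/1000) × (0.61/70) = 8.5487 × 10⁻⁵ s⁻².
N = √(8.5487 × 10⁻⁵) = 9.2459 × 10⁻³ rad s⁻¹, so T = 2π/N = 679.56 s = 11.326 min ≈ 11.3 min.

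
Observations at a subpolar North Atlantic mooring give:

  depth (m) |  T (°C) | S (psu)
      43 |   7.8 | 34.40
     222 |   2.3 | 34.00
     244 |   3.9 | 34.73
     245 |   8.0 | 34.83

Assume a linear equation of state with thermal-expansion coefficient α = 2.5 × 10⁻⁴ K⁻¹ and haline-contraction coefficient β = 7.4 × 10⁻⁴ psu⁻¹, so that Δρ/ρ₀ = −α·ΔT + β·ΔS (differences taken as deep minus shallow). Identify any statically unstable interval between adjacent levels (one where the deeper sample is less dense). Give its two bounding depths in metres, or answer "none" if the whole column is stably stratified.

Evaluate Δρ/ρ₀ = −αΔT + βΔS across each adjacent pair:
  43–222 m: −αΔT+βΔS = −(2.5 × 10⁻⁴)(-5.5)+(7.4 × 10⁻⁴)(-0.40) = 1.1 × 10⁻³ → stable
  222–244 m: −αΔT+βΔS = −(2.5 × 10⁻⁴)(+1.6)+(7.4 × 10⁻⁴)(+0.73) = 1.4 × 10⁻⁴ → stable
  244–245 m: −αΔT+βΔS = −(2.5 × 10⁻⁴)(+4.1)+(7.4 × 10⁻⁴)(+0.10) = -9.5 × 10⁻⁴ → UNSTABLE
The 244–245 m interval has Δρ < 0: lighter water underlies denser water.

244–245 m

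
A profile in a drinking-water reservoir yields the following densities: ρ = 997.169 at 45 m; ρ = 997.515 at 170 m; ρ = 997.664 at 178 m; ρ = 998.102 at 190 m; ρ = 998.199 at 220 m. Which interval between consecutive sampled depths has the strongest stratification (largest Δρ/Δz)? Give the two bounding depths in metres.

178–190 m

Compute the density gradient over each adjacent pair:
  45–170 m: Δρ/Δz = 0.346/125 = 2.8 × 10⁻³ kg m⁻⁴
  170–178 m: Δρ/Δz = 0.149/8 = 0.019 kg m⁻⁴
  178–190 m: Δρ/Δz = 0.438/12 = 0.036 kg m⁻⁴
  190–220 m: Δρ/Δz = 0.097/30 = 3.2 × 10⁻³ kg m⁻⁴
The largest gradient is in the 178–190 m interval — the pycnocline.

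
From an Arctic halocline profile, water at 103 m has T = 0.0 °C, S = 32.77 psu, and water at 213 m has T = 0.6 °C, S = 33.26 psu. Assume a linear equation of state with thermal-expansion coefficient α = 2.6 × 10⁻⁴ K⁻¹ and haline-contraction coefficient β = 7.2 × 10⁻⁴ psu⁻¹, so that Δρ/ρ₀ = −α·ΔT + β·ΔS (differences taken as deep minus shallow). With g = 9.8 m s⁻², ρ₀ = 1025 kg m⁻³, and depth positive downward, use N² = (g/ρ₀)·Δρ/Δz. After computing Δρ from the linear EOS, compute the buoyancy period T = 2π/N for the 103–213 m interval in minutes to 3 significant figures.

ΔT = +0.6 K, ΔS = +0.49 psu (deep − shallow).
Δρ/ρ₀ = −αΔT + βΔS = -1.56 × 10⁻⁴ + 3.528 × 10⁻⁴ = 1.968 × 10⁻⁴, so Δρ ≈ 0.2017 kg m⁻³.
N² = (g/ρ₀)·Δρ/Δz = g·(Δρ/ρ₀)/Δz = 9.8 × 1.968 × 10⁻⁴ / 110 = 1.7533 × 10⁻⁵ s⁻².
N = √(1.7533 × 10⁻⁵) = 4.1872 × 10⁻³ rad s⁻¹ → T = 2π/N = 1.5006 × 10³ s = 25.010 min ≈ 25.0 min.

25.0 min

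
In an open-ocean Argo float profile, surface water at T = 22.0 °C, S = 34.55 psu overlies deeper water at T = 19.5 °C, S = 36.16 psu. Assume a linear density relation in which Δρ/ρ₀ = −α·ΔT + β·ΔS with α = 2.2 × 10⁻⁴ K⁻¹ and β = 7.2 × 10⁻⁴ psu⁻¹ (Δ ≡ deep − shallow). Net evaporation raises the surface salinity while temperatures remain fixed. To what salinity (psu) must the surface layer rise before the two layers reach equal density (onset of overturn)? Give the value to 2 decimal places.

36.92 psu

Neutral buoyancy requires −α(T_deep − T_surf) + β(S_deep − S_surf′) = 0.
S_surf′ = S_deep − (α/β)·ΔT = 36.16 − (2.2 × 10⁻⁴/7.2 × 10⁻⁴)·(-2.5) = 36.9239 psu.
Increase required: 36.9239 − 34.55 = 2.3739 psu.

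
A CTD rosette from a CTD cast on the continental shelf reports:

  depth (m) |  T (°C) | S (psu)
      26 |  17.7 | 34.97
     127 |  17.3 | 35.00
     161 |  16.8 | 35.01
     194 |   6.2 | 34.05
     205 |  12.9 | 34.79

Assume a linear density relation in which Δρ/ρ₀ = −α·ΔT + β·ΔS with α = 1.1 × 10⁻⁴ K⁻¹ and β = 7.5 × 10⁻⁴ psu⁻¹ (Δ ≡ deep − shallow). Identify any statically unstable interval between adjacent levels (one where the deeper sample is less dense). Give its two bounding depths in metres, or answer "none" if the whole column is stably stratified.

Evaluate Δρ/ρ₀ = −αΔT + βΔS across each adjacent pair:
  26–127 m: −αΔT+βΔS = −(1.1 × 10⁻⁴)(-0.4)+(7.5 × 10⁻⁴)(+0.03) = 6.7 × 10⁻⁵ → stable
  127–161 m: −αΔT+βΔS = −(1.1 × 10⁻⁴)(-0.5)+(7.5 × 10⁻⁴)(+0.01) = 6.3 × 10⁻⁵ → stable
  161–194 m: −αΔT+βΔS = −(1.1 × 10⁻⁴)(-10.6)+(7.5 × 10⁻⁴)(-0.96) = 4.5 × 10⁻⁴ → stable
  194–205 m: −αΔT+βΔS = −(1.1 × 10⁻⁴)(+6.7)+(7.5 × 10⁻⁴)(+0.74) = -1.8 × 10⁻⁴ → UNSTABLE
The 194–205 m interval has Δρ < 0: lighter water underlies denser water.

194–205 m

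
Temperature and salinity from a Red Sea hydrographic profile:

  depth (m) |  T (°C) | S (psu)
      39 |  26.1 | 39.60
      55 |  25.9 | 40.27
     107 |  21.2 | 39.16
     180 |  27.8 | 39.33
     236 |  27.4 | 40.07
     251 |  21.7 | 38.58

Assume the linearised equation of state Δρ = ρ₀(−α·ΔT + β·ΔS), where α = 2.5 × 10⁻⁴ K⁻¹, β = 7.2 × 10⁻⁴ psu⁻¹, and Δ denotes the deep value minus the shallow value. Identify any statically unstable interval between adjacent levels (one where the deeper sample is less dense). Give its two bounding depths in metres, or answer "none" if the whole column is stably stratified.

Evaluate Δρ/ρ₀ = −αΔT + βΔS across each adjacent pair:
  39–55 m: −αΔT+βΔS = −(2.5 × 10⁻⁴)(-0.2)+(7.2 × 10⁻⁴)(+0.67) = 5.3 × 10⁻⁴ → stable
  55–107 m: −αΔT+βΔS = −(2.5 × 10⁻⁴)(-4.7)+(7.2 × 10⁻⁴)(-1.11) = 3.8 × 10⁻⁴ → stable
  107–180 m: −αΔT+βΔS = −(2.5 × 10⁻⁴)(+6.6)+(7.2 × 10⁻⁴)(+0.17) = -1.5 × 10⁻³ → UNSTABLE
  180–236 m: −αΔT+βΔS = −(2.5 × 10⁻⁴)(-0.4)+(7.2 × 10⁻⁴)(+0.74) = 6.3 × 10⁻⁴ → stable
  236–251 m: −αΔT+βΔS = −(2.5 × 10⁻⁴)(-5.7)+(7.2 × 10⁻⁴)(-1.49) = 3.5 × 10⁻⁴ → stable
The 107–180 m interval has Δρ < 0: lighter water underlies denser water.

107–180 m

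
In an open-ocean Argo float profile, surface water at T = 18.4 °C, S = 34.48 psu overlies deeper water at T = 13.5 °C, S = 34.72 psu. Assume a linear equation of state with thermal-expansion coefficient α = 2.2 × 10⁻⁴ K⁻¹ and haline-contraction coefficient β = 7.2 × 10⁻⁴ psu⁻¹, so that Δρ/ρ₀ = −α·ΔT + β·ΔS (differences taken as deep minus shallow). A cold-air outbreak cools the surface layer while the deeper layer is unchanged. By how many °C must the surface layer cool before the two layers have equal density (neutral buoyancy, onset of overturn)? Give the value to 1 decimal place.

5.7 °C

Neutral buoyancy requires Δρ = 0, i.e. −α(T_deep − T_surf′) + β(S_deep − S_surf) = 0.
T_surf′ = T_deep − (β/α)·ΔS = 13.5 − (7.2 × 10⁻⁴/2.2 × 10⁻⁴)·(+0.24) = 12.715 °C.
Cooling required: 18.4 − (12.715) = 5.685 °C.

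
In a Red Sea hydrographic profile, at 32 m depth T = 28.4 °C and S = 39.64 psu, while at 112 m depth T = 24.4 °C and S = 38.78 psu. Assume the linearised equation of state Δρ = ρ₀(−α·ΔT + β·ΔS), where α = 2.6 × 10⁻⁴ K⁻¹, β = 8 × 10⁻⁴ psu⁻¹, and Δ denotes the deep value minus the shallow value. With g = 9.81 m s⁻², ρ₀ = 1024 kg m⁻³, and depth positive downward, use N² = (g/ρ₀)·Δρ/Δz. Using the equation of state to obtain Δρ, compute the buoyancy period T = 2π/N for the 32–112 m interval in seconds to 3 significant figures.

ΔT = -4.0 K, ΔS = -0.86 psu (deep − shallow).
Δρ/ρ₀ = −αΔT + βΔS = 1.04 × 10⁻³ − 6.88 × 10⁻⁴ = 3.52 × 10⁻⁴, so Δρ ≈ 0.3604 kg m⁻³.
N² = (g/ρ₀)·Δρ/Δz = g·(Δρ/ρ₀)/Δz = 9.81 × 3.52 × 10⁻⁴ / 80 = 4.3164 × 10⁻⁵ s⁻².
N = √(4.3164 × 10⁻⁵) = 6.5699 × 10⁻³ rad s⁻¹ → T = 2π/N = 956.36 s ≈ 956 s.

956 s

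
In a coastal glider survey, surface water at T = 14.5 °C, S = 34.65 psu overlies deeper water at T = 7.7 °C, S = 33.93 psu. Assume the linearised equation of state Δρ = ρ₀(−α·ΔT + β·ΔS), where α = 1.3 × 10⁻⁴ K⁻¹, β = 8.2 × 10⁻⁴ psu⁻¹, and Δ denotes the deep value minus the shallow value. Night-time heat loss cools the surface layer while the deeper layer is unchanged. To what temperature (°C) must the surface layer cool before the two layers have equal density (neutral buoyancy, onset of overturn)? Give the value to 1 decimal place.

12.2 °C

Neutral buoyancy requires Δρ = 0, i.e. −α(T_deep − T_surf′) + β(S_deep − S_surf) = 0.
T_surf′ = T_deep − (β/α)·ΔS = 7.7 − (8.2 × 10⁻⁴/1.3 × 10⁻⁴)·(-0.72) = 12.242 °C.
Cooling required: 14.5 − (12.242) = 2.258 °C.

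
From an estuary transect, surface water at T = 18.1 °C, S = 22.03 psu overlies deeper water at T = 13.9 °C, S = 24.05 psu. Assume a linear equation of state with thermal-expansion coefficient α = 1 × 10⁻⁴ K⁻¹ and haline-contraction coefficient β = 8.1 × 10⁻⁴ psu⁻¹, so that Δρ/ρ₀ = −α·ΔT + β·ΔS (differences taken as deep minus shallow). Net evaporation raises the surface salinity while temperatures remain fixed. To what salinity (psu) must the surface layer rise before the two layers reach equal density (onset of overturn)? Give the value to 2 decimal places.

Neutral buoyancy requires −α(T_deep − T_surf) + β(S_deep − S_surf′) = 0.
S_surf′ = S_deep − (α/β)·ΔT = 24.05 − (1 × 10⁻⁴/8.1 × 10⁻⁴)·(-4.2) = 24.5685 psu.
Increase required: 24.5685 − 22.03 = 2.5385 psu.

24.57 psu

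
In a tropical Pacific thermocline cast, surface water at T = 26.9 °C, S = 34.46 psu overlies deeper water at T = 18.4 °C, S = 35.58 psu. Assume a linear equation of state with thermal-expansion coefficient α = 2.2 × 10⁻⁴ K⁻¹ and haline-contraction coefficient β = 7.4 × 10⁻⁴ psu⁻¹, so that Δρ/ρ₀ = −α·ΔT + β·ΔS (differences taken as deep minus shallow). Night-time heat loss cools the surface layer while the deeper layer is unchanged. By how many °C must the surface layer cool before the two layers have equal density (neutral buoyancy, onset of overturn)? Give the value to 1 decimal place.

Neutral buoyancy requires Δρ = 0, i.e. −α(T_deep − T_surf′) + β(S_deep − S_surf) = 0.
T_surf′ = T_deep − (β/α)·ΔS = 18.4 − (7.4 × 10⁻⁴/2.2 × 10⁻⁴)·(+1.12) = 14.633 °C.
Cooling required: 26.9 − (14.633) = 12.267 °C.

12.3 °C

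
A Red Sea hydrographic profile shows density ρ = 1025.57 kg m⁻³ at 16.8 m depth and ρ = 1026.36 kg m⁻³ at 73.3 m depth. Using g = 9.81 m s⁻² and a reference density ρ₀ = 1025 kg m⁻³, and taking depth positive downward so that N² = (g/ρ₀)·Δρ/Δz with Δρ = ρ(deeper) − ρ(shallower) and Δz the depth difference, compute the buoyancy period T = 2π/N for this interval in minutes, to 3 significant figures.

Δρ = 1026.36 − 1025.57 = 0.79 kg m⁻³ over Δz = 73.3 − 16.8 = 56.5 m.
N² = (9.81/1025) × (0.79/56.5) = 1.3382 × 10⁻⁴ s⁻².
N = √(1.3382 × 10⁻⁴) = 0.011568 rad s⁻¹, so T = 2π/N = 543.15 s = 9.0525 min ≈ 9.05 min.

9.05 min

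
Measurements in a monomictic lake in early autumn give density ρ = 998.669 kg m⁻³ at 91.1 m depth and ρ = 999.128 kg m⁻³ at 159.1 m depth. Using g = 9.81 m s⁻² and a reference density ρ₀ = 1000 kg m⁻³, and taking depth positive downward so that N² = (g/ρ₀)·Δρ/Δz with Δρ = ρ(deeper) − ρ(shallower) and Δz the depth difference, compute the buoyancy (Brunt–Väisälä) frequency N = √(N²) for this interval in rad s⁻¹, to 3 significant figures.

Δρ = 999.128 − 998.669 = 0.459 kg m⁻³ over Δz = 159.1 − 91.1 = 68 m.
N² = (9.81/1000) × (0.459/68) = 6.6218 × 10⁻⁵ s⁻².
N = √(6.6218 × 10⁻⁵) = 8.1374 × 10⁻³ rad s⁻¹ ≈ 8.14 × 10⁻³ rad s⁻¹.

8.14 × 10⁻³ rad s⁻¹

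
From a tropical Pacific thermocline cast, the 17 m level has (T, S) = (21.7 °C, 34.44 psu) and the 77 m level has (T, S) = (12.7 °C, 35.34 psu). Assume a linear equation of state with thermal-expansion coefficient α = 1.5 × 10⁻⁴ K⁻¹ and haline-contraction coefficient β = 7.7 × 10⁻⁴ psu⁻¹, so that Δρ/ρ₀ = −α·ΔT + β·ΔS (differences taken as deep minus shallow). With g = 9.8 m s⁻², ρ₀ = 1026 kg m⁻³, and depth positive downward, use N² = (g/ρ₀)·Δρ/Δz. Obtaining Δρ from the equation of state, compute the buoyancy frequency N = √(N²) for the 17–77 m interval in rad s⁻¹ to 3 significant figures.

ΔT = -9.0 K, ΔS = +0.90 psu (deep − shallow).
Δρ/ρ₀ = −αΔT + βΔS = 1.35 × 10⁻³ + 6.93 × 10⁻⁴ = 2.043 × 10⁻³, so Δρ ≈ 2.096 kg m⁻³.
N² = (g/ρ₀)·Δρ/Δz = g·(Δρ/ρ₀)/Δz = 9.8 × 2.043 × 10⁻³ / 60 = 3.3369 × 10⁻⁴ s⁻².
N = √(3.3369 × 10⁻⁴) = 0.018267 rad s⁻¹ ≈ 0.0183 rad s⁻¹.

0.0183 rad s⁻¹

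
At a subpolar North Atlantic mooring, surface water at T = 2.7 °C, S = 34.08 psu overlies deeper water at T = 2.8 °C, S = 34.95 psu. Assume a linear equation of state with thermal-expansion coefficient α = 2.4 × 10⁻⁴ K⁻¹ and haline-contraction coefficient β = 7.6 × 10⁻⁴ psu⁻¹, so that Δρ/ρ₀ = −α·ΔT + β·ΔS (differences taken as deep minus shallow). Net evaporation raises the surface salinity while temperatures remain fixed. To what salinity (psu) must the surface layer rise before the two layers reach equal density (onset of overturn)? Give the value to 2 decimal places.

Neutral buoyancy requires −α(T_deep − T_surf) + β(S_deep − S_surf′) = 0.
S_surf′ = S_deep − (α/β)·ΔT = 34.95 − (2.4 × 10⁻⁴/7.6 × 10⁻⁴)·(+0.1) = 34.9184 psu.
Increase required: 34.9184 − 34.08 = 0.8384 psu.

34.92 psu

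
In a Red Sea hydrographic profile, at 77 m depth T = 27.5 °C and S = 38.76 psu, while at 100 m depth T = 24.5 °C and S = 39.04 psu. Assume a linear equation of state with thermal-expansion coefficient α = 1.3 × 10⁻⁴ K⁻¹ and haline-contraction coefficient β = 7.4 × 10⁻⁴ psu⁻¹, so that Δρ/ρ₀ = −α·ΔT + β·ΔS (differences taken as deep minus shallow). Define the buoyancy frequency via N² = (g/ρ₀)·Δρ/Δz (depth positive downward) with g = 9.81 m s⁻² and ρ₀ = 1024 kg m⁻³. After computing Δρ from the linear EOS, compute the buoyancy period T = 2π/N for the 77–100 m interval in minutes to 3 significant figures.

6.56 min

ΔT = -3.0 K, ΔS = +0.28 psu (deep − shallow).
Δρ/ρ₀ = −αΔT + βΔS = 3.90 × 10⁻⁴ + 2.072 × 10⁻⁴ = 5.972 × 10⁻⁴, so Δρ ≈ 0.6115 kg m⁻³.
N² = (g/ρ₀)·Δρ/Δz = g·(Δρ/ρ₀)/Δz = 9.81 × 5.972 × 10⁻⁴ / 23 = 2.5472 × 10⁻⁴ s⁻².
N = √(2.5472 × 10⁻⁴) = 0.015960 rad s⁻¹ → T = 2π/N = 393.68 s = 6.5613 min ≈ 6.56 min.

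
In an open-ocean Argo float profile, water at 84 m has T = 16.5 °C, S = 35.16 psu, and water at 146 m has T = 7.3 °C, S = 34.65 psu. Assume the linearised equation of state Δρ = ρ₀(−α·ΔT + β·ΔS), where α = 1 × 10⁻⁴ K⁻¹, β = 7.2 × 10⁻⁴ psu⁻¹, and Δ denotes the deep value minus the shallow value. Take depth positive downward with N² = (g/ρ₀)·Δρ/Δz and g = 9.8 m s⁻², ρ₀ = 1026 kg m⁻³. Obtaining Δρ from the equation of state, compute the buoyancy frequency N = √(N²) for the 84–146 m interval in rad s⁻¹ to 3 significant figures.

ΔT = -9.2 K, ΔS = -0.51 psu (deep − shallow).
Δρ/ρ₀ = −αΔT + βΔS = 9.20 × 10⁻⁴ − 3.672 × 10⁻⁴ = 5.528 × 10⁻⁴, so Δρ ≈ 0.5672 kg m⁻³.
N² = (g/ρ₀)·Δρ/Δz = g·(Δρ/ρ₀)/Δz = 9.8 × 5.528 × 10⁻⁴ / 62 = 8.7378 × 10⁻⁵ s⁻².
N = √(8.7378 × 10⁻⁵) = 9.3476 × 10⁻³ rad s⁻¹ ≈ 9.35 × 10⁻³ rad s⁻¹.

9.35 × 10⁻³ rad s⁻¹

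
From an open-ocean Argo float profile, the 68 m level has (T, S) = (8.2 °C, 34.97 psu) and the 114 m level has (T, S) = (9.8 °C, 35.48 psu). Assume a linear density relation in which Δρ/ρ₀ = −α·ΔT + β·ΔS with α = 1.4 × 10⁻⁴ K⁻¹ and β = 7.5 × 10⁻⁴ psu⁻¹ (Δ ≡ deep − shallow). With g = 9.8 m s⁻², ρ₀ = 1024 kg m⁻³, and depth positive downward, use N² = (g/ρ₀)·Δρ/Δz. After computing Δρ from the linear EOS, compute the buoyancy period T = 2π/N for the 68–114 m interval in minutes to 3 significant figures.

ΔT = +1.6 K, ΔS = +0.51 psu (deep − shallow).
Δρ/ρ₀ = −αΔT + βΔS = -2.24 × 10⁻⁴ + 3.825 × 10⁻⁴ = 1.585 × 10⁻⁴, so Δρ ≈ 0.1623 kg m⁻³.
N² = (g/ρ₀)·Δρ/Δz = g·(Δρ/ρ₀)/Δz = 9.8 × 1.585 × 10⁻⁴ / 46 = 3.3767 × 10⁻⁵ s⁻².
N = √(3.3767 × 10⁻⁵) = 5.8109 × 10⁻³ rad s⁻¹ → T = 2π/N = 1.0813 × 10³ s = 18.022 min ≈ 18.0 min.

18.0 min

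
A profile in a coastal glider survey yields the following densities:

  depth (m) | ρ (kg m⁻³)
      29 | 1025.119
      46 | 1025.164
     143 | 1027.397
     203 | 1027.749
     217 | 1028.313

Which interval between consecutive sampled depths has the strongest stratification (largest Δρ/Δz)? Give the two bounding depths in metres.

203–217 m

Compute the density gradient over each adjacent pair:
  29–46 m: Δρ/Δz = 0.045/17 = 2.6 × 10⁻³ kg m⁻⁴
  46–143 m: Δρ/Δz = 2.233/97 = 0.023 kg m⁻⁴
  143–203 m: Δρ/Δz = 0.352/60 = 5.9 × 10⁻³ kg m⁻⁴
  203–217 m: Δρ/Δz = 0.564/14 = 0.040 kg m⁻⁴
The largest gradient is in the 203–217 m interval — the pycnocline.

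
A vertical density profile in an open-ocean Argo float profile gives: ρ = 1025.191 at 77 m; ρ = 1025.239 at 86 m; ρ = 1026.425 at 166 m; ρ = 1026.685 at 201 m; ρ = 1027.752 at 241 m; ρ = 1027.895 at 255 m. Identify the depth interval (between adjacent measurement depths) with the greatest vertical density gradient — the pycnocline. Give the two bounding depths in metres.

201–241 m

Compute the density gradient over each adjacent pair:
  77–86 m: Δρ/Δz = 0.048/9 = 5.3 × 10⁻³ kg m⁻⁴
  86–166 m: Δρ/Δz = 1.186/80 = 0.015 kg m⁻⁴
  166–201 m: Δρ/Δz = 0.260/35 = 7.4 × 10⁻³ kg m⁻⁴
  201–241 m: Δρ/Δz = 1.067/40 = 0.027 kg m⁻⁴
  241–255 m: Δρ/Δz = 0.143/14 = 0.010 kg m⁻⁴
The largest gradient is in the 201–241 m interval — the pycnocline.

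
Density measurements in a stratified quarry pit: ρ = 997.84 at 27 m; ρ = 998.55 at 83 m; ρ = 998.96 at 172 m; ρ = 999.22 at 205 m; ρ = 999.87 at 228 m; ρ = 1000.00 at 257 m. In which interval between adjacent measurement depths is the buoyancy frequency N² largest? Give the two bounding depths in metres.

205–228 m

Compute the density gradient over each adjacent pair:
  27–83 m: Δρ/Δz = 0.71/56 = 0.013 kg m⁻⁴
  83–172 m: Δρ/Δz = 0.41/89 = 4.6 × 10⁻³ kg m⁻⁴
  172–205 m: Δρ/Δz = 0.26/33 = 7.9 × 10⁻³ kg m⁻⁴
  205–228 m: Δρ/Δz = 0.65/23 = 0.028 kg m⁻⁴
  228–257 m: Δρ/Δz = 0.13/29 = 4.5 × 10⁻³ kg m⁻⁴
The largest gradient is in the 205–228 m interval — the pycnocline.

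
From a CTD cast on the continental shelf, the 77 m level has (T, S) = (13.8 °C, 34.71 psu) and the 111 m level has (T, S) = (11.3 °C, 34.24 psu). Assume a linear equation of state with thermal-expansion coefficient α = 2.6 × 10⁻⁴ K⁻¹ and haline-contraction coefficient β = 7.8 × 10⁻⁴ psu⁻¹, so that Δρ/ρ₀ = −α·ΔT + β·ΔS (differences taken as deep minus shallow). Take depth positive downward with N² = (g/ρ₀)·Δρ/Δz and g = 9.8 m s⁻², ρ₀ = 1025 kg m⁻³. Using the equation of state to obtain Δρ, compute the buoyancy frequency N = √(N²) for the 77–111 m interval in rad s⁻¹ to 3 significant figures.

ΔT = -2.5 K, ΔS = -0.47 psu (deep − shallow).
Δρ/ρ₀ = −αΔT + βΔS = 6.50 × 10⁻⁴ − 3.666 × 10⁻⁴ = 2.834 × 10⁻⁴, so Δρ ≈ 0.2905 kg m⁻³.
N² = (g/ρ₀)·Δρ/Δz = g·(Δρ/ρ₀)/Δz = 9.8 × 2.834 × 10⁻⁴ / 34 = 8.1686 × 10⁻⁵ s⁻².
N = √(8.1686 × 10⁻⁵) = 9.0380 × 10⁻³ rad s⁻¹ ≈ 9.04 × 10⁻³ rad s⁻¹.

9.04 × 10⁻³ rad s⁻¹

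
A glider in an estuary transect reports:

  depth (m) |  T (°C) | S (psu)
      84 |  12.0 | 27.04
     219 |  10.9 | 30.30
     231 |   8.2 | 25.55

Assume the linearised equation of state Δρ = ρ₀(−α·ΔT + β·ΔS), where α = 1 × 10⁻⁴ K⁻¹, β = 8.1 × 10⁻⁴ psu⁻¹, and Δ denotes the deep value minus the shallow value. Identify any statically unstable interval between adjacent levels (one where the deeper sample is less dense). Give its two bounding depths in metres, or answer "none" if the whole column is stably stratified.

219–231 m

Evaluate Δρ/ρ₀ = −αΔT + βΔS across each adjacent pair:
  84–219 m: −αΔT+βΔS = −(1 × 10⁻⁴)(-1.1)+(8.1 × 10⁻⁴)(+3.26) = 2.8 × 10⁻³ → stable
  219–231 m: −αΔT+βΔS = −(1 × 10⁻⁴)(-2.7)+(8.1 × 10⁻⁴)(-4.75) = -3.6 × 10⁻³ → UNSTABLE
The 219–231 m interval has Δρ < 0: lighter water underlies denser water.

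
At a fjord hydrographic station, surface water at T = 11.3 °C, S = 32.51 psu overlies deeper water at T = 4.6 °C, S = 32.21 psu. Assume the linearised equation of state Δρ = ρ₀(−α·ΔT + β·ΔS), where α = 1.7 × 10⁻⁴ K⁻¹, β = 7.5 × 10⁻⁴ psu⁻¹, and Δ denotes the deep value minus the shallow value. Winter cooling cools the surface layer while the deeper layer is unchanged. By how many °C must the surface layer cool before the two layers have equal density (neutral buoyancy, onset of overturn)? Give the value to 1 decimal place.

Neutral buoyancy requires Δρ = 0, i.e. −α(T_deep − T_surf′) + β(S_deep − S_surf) = 0.
T_surf′ = T_deep − (β/α)·ΔS = 4.6 − (7.5 × 10⁻⁴/1.7 × 10⁻⁴)·(-0.30) = 5.924 °C.
Cooling required: 11.3 − (5.924) = 5.376 °C.

5.4 °C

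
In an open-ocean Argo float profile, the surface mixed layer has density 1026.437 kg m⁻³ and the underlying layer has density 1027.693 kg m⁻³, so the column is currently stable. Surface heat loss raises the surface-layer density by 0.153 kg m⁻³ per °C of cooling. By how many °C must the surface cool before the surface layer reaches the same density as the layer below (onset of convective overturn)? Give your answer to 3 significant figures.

8.21 °C

Density deficit of the surface layer: 1027.693 − 1026.437 = 1.256 kg m⁻³.
Required change = 1.256 / 0.153 = 8.21 °C.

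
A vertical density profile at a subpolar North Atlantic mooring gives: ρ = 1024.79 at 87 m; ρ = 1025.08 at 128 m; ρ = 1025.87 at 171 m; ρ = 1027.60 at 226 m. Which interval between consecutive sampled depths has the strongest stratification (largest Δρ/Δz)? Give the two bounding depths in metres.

171–226 m

Compute the density gradient over each adjacent pair:
  87–128 m: Δρ/Δz = 0.29/41 = 7.1 × 10⁻³ kg m⁻⁴
  128–171 m: Δρ/Δz = 0.79/43 = 0.018 kg m⁻⁴
  171–226 m: Δρ/Δz = 1.73/55 = 0.031 kg m⁻⁴
The largest gradient is in the 171–226 m interval — the pycnocline.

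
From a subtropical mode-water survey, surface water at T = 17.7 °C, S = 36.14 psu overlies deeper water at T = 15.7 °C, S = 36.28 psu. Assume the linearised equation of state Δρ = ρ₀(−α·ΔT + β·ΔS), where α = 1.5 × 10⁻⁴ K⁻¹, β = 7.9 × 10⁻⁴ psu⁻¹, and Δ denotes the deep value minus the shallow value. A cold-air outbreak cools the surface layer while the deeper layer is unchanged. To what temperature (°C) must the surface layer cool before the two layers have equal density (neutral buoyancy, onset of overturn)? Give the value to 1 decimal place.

15.0 °C

Neutral buoyancy requires Δρ = 0, i.e. −α(T_deep − T_surf′) + β(S_deep − S_surf) = 0.
T_surf′ = T_deep − (β/α)·ΔS = 15.7 − (7.9 × 10⁻⁴/1.5 × 10⁻⁴)·(+0.14) = 14.963 °C.
Cooling required: 17.7 − (14.963) = 2.737 °C.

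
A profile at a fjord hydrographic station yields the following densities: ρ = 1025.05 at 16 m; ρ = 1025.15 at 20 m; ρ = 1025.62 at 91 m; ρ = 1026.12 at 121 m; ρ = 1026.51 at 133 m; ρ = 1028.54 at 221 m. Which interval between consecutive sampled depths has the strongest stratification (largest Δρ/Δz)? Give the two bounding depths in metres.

121–133 m

Compute the density gradient over each adjacent pair:
  16–20 m: Δρ/Δz = 0.10/4 = 0.025 kg m⁻⁴
  20–91 m: Δρ/Δz = 0.47/71 = 6.6 × 10⁻³ kg m⁻⁴
  91–121 m: Δρ/Δz = 0.50/30 = 0.017 kg m⁻⁴
  121–133 m: Δρ/Δz = 0.39/12 = 0.033 kg m⁻⁴
  133–221 m: Δρ/Δz = 2.03/88 = 0.023 kg m⁻⁴
The largest gradient is in the 121–133 m interval — the pycnocline.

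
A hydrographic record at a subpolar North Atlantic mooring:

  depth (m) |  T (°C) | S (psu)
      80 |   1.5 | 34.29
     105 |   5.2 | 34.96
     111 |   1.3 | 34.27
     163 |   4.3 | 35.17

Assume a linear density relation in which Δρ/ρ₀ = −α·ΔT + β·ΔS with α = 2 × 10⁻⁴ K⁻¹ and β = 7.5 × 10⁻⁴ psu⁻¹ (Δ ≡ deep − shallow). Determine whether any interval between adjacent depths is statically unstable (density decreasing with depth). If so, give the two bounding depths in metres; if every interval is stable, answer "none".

Evaluate Δρ/ρ₀ = −αΔT + βΔS across each adjacent pair:
  80–105 m: −αΔT+βΔS = −(2 × 10⁻⁴)(+3.7)+(7.5 × 10⁻⁴)(+0.67) = -2.4 × 10⁻⁴ → UNSTABLE
  105–111 m: −αΔT+βΔS = −(2 × 10⁻⁴)(-3.9)+(7.5 × 10⁻⁴)(-0.69) = 2.6 × 10⁻⁴ → stable
  111–163 m: −αΔT+βΔS = −(2 × 10⁻⁴)(+3.0)+(7.5 × 10⁻⁴)(+0.90) = 7.5 × 10⁻⁵ → stable
The 80–105 m interval has Δρ < 0: lighter water underlies denser water.

80–105 m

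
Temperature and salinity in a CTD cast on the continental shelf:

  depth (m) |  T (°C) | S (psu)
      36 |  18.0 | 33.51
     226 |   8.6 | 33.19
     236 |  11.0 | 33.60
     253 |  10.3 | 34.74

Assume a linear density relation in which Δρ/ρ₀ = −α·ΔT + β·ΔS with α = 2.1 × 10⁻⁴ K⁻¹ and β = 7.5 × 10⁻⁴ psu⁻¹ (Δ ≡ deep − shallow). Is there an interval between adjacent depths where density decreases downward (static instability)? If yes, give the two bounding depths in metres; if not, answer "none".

Evaluate Δρ/ρ₀ = −αΔT + βΔS across each adjacent pair:
  36–226 m: −αΔT+βΔS = −(2.1 × 10⁻⁴)(-9.4)+(7.5 × 10⁻⁴)(-0.32) = 1.7 × 10⁻³ → stable
  226–236 m: −αΔT+βΔS = −(2.1 × 10⁻⁴)(+2.4)+(7.5 × 10⁻⁴)(+0.41) = -2.0 × 10⁻⁴ → UNSTABLE
  236–253 m: −αΔT+βΔS = −(2.1 × 10⁻⁴)(-0.7)+(7.5 × 10⁻⁴)(+1.14) = 1.0 × 10⁻³ → stable
The 226–236 m interval has Δρ < 0: lighter water underlies denser water.

226–236 m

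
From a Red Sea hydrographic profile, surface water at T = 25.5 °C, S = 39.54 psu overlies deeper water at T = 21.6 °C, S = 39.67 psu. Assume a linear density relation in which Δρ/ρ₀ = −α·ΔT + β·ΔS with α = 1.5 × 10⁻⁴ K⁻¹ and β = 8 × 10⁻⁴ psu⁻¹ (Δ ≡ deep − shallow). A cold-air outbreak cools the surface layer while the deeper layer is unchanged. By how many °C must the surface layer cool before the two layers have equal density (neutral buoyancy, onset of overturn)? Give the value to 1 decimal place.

Neutral buoyancy requires Δρ = 0, i.e. −α(T_deep − T_surf′) + β(S_deep − S_surf) = 0.
T_surf′ = T_deep − (β/α)·ΔS = 21.6 − (8 × 10⁻⁴/1.5 × 10⁻⁴)·(+0.13) = 20.907 °C.
Cooling required: 25.5 − (20.907) = 4.593 °C.

4.6 °C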